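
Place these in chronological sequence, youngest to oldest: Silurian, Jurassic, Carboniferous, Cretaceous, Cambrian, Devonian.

Era membership (oldest first within each) — Paleozoic: Cambrian, Silurian, Devonian, Carboniferous; Mesozoic: Jurassic, Cretaceous. Paleozoic precedes Mesozoic, which precedes Cenozoic. Concatenating the groups in that era order and then reversing gives youngest to oldest.

Cretaceous, Jurassic, Carboniferous, Devonian, Silurian, Cambrian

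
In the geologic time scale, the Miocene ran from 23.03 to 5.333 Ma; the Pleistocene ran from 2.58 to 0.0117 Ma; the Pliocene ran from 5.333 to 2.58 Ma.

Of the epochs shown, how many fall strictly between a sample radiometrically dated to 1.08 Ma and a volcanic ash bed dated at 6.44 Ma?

1

The older date is 6.44 Ma and the younger is 1.08 Ma.
Epochs with start < 6.44 and end > 1.08 Ma: Pliocene (5.333–2.58).
That is 1 complete epoch.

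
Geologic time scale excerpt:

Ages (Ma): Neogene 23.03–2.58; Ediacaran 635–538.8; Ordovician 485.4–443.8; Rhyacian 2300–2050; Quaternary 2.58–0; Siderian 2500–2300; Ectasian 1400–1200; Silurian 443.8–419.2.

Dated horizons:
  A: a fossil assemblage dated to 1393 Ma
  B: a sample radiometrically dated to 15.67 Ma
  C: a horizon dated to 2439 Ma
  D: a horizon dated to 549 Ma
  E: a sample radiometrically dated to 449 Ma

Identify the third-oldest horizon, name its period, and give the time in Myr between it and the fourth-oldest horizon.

Larger Ma means older, so oldest first: C 2439 > A 1393 > D 549 > E 449 > B 15.67.
Counting 3 along gives D (549 Ma); the excerpt puts that inside the Ediacaran, 635–538.8 Ma.
Next in line is E (449 Ma), and 549 − 449 = 100 Myr.

D, in the Ediacaran; 100 million years to E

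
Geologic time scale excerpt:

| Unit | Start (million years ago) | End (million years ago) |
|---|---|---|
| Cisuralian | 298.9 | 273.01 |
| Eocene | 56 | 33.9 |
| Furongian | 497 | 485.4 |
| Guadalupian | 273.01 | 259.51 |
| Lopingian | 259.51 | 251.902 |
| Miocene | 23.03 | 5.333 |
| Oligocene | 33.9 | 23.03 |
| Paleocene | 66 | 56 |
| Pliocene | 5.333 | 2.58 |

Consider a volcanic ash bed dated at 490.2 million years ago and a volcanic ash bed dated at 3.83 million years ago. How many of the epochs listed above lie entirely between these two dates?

7

490.2 Ma sits inside the Furongian (497–485.4) and 3.83 Ma inside the Pliocene (5.333–2.58); neither of those is wholly between the two dates.
The listed epochs lying completely between them are Cisuralian, Guadalupian, Lopingian, Paleocene, Eocene, Oligocene, Miocene — 7 in all.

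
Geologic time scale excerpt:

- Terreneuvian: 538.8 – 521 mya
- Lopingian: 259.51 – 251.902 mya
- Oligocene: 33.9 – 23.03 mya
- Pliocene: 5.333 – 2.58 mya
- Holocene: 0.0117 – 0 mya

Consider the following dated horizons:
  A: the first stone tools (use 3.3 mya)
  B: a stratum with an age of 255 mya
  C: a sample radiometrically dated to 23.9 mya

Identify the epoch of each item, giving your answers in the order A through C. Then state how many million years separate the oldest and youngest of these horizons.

A — Pliocene; B — Lopingian; C — Oligocene; span 251.7 million years

A: 3.3 Ma lies in 5.333–2.58 Ma, so Pliocene.
B: 255 Ma lies in 259.51–251.902 Ma, so Lopingian.
C: 23.9 Ma lies in 33.9–23.03 Ma, so Oligocene.
Oldest = 255 Ma, youngest = 3.3 Ma → span 251.7 Myr.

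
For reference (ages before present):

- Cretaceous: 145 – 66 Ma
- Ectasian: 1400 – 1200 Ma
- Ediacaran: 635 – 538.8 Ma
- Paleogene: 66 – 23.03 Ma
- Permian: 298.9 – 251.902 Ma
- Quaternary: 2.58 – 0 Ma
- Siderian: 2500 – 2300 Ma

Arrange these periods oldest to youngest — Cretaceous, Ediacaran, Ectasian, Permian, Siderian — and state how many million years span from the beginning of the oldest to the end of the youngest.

Start ages (Ma): Siderian 2500, Ectasian 1400, Ediacaran 635, Permian 298.9, Cretaceous 145.
Ordered oldest to youngest: Siderian, Ectasian, Ediacaran, Permian, Cretaceous.
Span = 2500 − 66 = 2434 Myr.

Siderian → Ectasian → Ediacaran → Permian → Cretaceous; total span 2434 Myr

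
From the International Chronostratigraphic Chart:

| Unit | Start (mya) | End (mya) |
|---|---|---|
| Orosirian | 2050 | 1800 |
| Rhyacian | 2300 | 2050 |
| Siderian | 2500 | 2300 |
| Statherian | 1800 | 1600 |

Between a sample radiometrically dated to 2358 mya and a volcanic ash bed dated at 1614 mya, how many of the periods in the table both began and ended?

2

2358 Ma sits inside the Siderian (2500–2300) and 1614 Ma inside the Statherian (1800–1600); neither of those is wholly between the two dates.
The listed periods lying completely between them are Rhyacian, Orosirian — 2 in all.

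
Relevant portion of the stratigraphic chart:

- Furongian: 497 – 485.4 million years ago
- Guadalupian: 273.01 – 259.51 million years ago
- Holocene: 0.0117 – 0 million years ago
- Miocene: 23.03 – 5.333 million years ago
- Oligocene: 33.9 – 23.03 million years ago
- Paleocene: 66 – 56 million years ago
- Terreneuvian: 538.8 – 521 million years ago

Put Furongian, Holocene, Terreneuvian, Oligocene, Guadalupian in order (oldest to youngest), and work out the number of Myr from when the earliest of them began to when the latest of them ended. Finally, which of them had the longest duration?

From the excerpt: Furongian 497–485.4; Holocene 0.0117–0; Terreneuvian 538.8–521; Oligocene 33.9–23.03; Guadalupian 273.01–259.51 (Ma).
Larger Ma is earlier, so the oldest is Terreneuvian and the youngest is Holocene; oldest to youngest: Terreneuvian, Furongian, Guadalupian, Oligocene, Holocene.
Oldest start 538.8 minus youngest end 0 gives 538.8 Myr overall.
Individual lengths (start − end): Furongian 11.6; Terreneuvian 17.8; Holocene 0.0117; Guadalupian 13.5; Oligocene 10.87. The largest is Terreneuvian at 17.8 Myr.

Terreneuvian → Furongian → Guadalupian → Oligocene → Holocene; total span 538.8 Myr; longest is Terreneuvian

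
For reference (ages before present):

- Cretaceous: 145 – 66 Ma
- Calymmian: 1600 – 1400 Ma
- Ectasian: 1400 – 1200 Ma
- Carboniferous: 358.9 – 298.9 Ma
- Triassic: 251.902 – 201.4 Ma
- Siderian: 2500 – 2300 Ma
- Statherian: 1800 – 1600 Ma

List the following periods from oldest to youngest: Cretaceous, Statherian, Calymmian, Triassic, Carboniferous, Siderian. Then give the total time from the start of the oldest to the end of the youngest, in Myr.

Start ages (Ma): Siderian 2500, Statherian 1800, Calymmian 1600, Carboniferous 358.9, Triassic 251.902, Cretaceous 145.
Ordered oldest to youngest: Siderian, Statherian, Calymmian, Carboniferous, Triassic, Cretaceous.
Span = 2500 − 66 = 2434 Myr.

Siderian, Statherian, Calymmian, Carboniferous, Triassic, Cretaceous; total span 2434 Myr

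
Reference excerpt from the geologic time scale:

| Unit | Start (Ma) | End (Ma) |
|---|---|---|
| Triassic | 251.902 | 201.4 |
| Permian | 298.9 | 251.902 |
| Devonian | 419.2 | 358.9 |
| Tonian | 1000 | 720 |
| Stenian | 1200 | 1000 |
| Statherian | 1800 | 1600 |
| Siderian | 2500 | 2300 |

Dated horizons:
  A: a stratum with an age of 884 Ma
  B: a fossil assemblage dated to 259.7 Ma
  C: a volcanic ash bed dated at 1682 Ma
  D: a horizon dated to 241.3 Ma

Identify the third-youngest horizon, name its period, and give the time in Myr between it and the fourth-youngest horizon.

A, in the Tonian; 798 million years to C

Sorted youngest-first by Ma: D (241.3), B (259.7), A (884), C (1682).
The third youngest is A at 884 Ma, which lies in 1000–720 Ma: the Tonian.
The fourth youngest is C at 1682 Ma; separation = |884 − 1682| = 798 Myr.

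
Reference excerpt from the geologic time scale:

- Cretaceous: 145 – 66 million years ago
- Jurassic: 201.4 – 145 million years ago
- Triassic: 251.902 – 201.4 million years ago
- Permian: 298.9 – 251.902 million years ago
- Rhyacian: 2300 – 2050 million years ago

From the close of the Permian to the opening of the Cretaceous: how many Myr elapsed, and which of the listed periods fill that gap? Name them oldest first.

106.902 million years; Triassic, Jurassic

The Permian closes at 251.902 Ma and the Cretaceous opens at 145 Ma, so the interval is 251.902 − 145 = 106.902 Myr.
A period fits inside if it starts at or after 251.902 Ma and ends at or before 145 Ma; oldest first that gives Triassic, Jurassic.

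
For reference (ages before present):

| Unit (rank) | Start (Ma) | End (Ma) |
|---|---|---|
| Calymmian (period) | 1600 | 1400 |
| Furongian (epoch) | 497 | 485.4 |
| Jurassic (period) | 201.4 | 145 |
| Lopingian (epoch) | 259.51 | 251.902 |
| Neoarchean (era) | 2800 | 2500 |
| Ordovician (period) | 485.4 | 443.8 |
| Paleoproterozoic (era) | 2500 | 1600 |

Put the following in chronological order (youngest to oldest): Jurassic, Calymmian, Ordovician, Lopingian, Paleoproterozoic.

Jurassic, Lopingian, Ordovician, Calymmian, Paleoproterozoic

Sorting by start age (ascending Ma, since larger Ma = older): Jurassic start 201.4, Lopingian start 259.51, Ordovician start 485.4, Calymmian start 1600, Paleoproterozoic start 2500.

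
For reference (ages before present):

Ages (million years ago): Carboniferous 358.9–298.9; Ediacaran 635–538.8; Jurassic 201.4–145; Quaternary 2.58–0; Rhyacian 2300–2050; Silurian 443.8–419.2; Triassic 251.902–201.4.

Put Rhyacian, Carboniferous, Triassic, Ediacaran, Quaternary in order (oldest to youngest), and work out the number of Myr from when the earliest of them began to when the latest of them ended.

Rhyacian → Ediacaran → Carboniferous → Triassic → Quaternary; total span 2300 Myr

From the excerpt: Rhyacian 2300–2050; Carboniferous 358.9–298.9; Triassic 251.902–201.4; Ediacaran 635–538.8; Quaternary 2.58–0 (Ma).
Larger Ma is earlier, so the oldest is Rhyacian and the youngest is Quaternary; oldest to youngest: Rhyacian, Ediacaran, Carboniferous, Triassic, Quaternary.
Oldest start 2300 minus youngest end 0 gives 2300 Myr overall.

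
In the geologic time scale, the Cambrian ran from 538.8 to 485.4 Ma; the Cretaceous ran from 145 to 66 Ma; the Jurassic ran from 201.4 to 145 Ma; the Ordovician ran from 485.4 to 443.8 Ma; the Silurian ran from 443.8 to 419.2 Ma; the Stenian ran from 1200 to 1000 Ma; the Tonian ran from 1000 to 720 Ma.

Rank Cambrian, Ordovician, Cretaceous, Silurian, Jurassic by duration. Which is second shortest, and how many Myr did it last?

Ordovician, 41.6 million years

Durations: Cambrian 53.4; Ordovician 41.6; Cretaceous 79; Silurian 24.6; Jurassic 56.4 Myr.
Sorted shortest-first: Silurian (24.6), Ordovician (41.6), Cambrian (53.4), Jurassic (56.4), Cretaceous (79).
The second shortest is Ordovician at 41.6 Myr.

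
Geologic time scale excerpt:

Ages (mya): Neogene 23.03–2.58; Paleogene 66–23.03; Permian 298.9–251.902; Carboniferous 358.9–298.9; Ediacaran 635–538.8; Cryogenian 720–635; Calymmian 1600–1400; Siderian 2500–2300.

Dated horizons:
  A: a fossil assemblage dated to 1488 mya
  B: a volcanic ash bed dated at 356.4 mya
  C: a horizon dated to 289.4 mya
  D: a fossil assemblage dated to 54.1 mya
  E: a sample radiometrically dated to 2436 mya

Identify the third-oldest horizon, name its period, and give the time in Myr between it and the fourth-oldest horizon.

B, in the Carboniferous; 67 million years to C

Larger Ma means older, so oldest first: E 2436 > A 1488 > B 356.4 > C 289.4 > D 54.1.
Counting 3 along gives B (356.4 Ma); the excerpt puts that inside the Carboniferous, 358.9–298.9 Ma.
Next in line is C (289.4 Ma), and 356.4 − 289.4 = 67 Myr.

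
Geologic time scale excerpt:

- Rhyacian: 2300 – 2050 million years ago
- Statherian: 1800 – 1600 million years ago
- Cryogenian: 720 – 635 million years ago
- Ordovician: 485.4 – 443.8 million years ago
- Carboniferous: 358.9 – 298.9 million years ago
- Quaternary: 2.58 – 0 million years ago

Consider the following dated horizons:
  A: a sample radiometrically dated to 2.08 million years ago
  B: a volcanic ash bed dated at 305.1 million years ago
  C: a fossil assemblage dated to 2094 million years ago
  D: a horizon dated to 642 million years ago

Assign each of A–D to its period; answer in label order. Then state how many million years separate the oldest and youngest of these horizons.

Match each age against the start–end ranges in the excerpt: A = 2.08 Ma → Quaternary (2.58–0); B = 305.1 Ma → Carboniferous (358.9–298.9); C = 2094 Ma → Rhyacian (2300–2050); D = 642 Ma → Cryogenian (720–635).
The largest age is 2094 Ma and the smallest is 2.08 Ma; their difference is 2091.92 Myr.

A — Quaternary; B — Carboniferous; C — Rhyacian; D — Cryogenian; span 2091.92 million years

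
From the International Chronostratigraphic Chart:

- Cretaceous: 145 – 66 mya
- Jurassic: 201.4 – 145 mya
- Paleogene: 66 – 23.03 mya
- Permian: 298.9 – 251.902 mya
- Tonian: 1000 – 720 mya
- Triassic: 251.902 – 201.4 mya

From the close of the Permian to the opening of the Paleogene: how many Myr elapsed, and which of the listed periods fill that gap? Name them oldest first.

185.902 million years; Triassic, Jurassic, Cretaceous

The Permian closes at 251.902 Ma and the Paleogene opens at 66 Ma, so the interval is 251.902 − 66 = 185.902 Myr.
A period fits inside if it starts at or after 251.902 Ma and ends at or before 66 Ma; oldest first that gives Triassic, Jurassic, Cretaceous.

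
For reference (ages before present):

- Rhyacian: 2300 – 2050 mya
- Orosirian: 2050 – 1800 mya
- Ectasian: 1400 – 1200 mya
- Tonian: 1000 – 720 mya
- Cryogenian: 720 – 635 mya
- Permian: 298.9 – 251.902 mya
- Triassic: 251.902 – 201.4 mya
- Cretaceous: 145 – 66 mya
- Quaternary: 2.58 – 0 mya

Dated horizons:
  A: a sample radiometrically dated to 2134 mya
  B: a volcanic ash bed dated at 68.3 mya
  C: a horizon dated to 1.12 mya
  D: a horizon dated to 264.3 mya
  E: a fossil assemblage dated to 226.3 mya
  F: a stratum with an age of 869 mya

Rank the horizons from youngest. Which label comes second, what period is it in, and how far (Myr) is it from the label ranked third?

Smaller Ma means younger, so youngest first: C 1.12 < B 68.3 < E 226.3 < D 264.3 < F 869 < A 2134.
Counting 2 along gives B (68.3 Ma); the excerpt puts that inside the Cretaceous, 145–66 Ma.
Next in line is E (226.3 Ma), and 226.3 − 68.3 = 158 Myr.

B, in the Cretaceous; 158 million years to E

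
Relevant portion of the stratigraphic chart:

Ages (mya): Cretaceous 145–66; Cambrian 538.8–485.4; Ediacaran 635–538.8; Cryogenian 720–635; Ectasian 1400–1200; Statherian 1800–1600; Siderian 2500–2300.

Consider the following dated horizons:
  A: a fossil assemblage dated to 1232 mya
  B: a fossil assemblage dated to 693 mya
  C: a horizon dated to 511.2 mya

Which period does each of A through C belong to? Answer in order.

Match each age against the start–end ranges in the excerpt: A = 1232 Ma → Ectasian (1400–1200); B = 693 Ma → Cryogenian (720–635); C = 511.2 Ma → Cambrian (538.8–485.4).

A — Ectasian; B — Cryogenian; C — Cambrian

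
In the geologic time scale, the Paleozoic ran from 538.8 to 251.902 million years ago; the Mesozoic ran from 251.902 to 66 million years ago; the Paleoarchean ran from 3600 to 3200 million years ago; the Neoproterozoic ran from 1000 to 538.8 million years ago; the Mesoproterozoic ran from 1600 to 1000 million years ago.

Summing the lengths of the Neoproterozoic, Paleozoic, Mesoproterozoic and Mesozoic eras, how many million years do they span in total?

Each duration: Neoproterozoic = 461.2; Paleozoic = 286.898; Mesoproterozoic = 600; Mesozoic = 185.902.
Sum: 461.2 + 286.898 + 600 + 185.902 = 1534 Myr.

1534 million years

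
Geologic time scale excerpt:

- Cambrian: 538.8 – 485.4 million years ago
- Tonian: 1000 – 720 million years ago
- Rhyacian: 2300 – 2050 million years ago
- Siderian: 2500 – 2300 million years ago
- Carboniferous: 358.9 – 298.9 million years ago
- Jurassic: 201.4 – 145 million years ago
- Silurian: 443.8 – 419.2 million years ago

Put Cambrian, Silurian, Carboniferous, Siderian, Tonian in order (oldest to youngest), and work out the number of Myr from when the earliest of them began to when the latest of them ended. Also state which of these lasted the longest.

Start ages (Ma): Siderian 2500, Tonian 1000, Cambrian 538.8, Silurian 443.8, Carboniferous 358.9.
Ordered oldest to youngest: Siderian, Tonian, Cambrian, Silurian, Carboniferous.
Span = 2500 − 298.9 = 2201.1 Myr.
Durations: Siderian 200, Carboniferous 60, Cambrian 53.4, Silurian 24.6, Tonian 280 → longest is Tonian (280 Myr).

Siderian → Tonian → Cambrian → Silurian → Carboniferous; total span 2201.1 Myr; longest is Tonian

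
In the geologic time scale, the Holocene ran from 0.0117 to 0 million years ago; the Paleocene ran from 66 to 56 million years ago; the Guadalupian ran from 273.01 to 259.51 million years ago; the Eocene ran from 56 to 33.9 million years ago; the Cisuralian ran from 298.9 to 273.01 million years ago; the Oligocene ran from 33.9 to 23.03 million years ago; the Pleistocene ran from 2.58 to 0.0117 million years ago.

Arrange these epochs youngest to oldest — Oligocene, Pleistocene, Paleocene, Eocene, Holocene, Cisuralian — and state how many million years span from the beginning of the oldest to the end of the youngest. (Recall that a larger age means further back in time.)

From the excerpt: Oligocene 33.9–23.03; Pleistocene 2.58–0.0117; Paleocene 66–56; Eocene 56–33.9; Holocene 0.0117–0; Cisuralian 298.9–273.01 (Ma).
Larger Ma is earlier, so the oldest is Cisuralian and the youngest is Holocene; youngest to oldest: Holocene, Pleistocene, Oligocene, Eocene, Paleocene, Cisuralian.
Oldest start 298.9 minus youngest end 0 gives 298.9 Myr overall.

Holocene, Pleistocene, Oligocene, Eocene, Paleocene, Cisuralian; total span 298.9 Myr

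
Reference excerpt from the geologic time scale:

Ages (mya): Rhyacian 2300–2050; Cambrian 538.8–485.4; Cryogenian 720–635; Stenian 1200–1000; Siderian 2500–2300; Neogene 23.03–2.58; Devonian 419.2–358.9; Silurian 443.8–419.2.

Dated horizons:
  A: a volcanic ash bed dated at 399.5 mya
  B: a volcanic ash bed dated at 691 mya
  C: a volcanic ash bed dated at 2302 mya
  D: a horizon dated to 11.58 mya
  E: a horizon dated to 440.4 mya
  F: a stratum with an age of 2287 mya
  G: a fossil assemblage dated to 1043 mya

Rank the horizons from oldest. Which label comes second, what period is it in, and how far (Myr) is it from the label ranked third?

F, in the Rhyacian; 1244 million years to G

Larger Ma means older, so oldest first: C 2302 > F 2287 > G 1043 > B 691 > E 440.4 > A 399.5 > D 11.58.
Counting 2 along gives F (2287 Ma); the excerpt puts that inside the Rhyacian, 2300–2050 Ma.
Next in line is G (1043 Ma), and 2287 − 1043 = 1244 Myr.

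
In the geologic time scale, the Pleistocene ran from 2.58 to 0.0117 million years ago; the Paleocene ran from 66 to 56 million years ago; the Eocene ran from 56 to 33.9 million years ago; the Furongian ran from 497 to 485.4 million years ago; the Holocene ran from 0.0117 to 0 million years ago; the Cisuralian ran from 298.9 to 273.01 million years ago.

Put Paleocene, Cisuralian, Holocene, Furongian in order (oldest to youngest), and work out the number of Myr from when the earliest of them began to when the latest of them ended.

Start ages (Ma): Furongian 497, Cisuralian 298.9, Paleocene 66, Holocene 0.0117.
Ordered oldest to youngest: Furongian, Cisuralian, Paleocene, Holocene.
Span = 497 − 0 = 497 Myr.

Furongian → Cisuralian → Paleocene → Holocene; total span 497 Myr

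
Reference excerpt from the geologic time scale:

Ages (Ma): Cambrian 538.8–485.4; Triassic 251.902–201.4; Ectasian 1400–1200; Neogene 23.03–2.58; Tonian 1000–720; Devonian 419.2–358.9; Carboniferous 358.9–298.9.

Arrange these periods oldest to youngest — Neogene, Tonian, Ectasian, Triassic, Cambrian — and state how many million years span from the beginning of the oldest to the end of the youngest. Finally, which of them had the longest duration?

Ectasian → Tonian → Cambrian → Triassic → Neogene; total span 1397.42 Myr; longest is Tonian

Start ages (Ma): Ectasian 1400, Tonian 1000, Cambrian 538.8, Triassic 251.902, Neogene 23.03.
Ordered oldest to youngest: Ectasian, Tonian, Cambrian, Triassic, Neogene.
Span = 1400 − 2.58 = 1397.42 Myr.
Durations: Neogene 20.45, Ectasian 200, Cambrian 53.4, Tonian 280, Triassic 50.502 → longest is Tonian (280 Myr).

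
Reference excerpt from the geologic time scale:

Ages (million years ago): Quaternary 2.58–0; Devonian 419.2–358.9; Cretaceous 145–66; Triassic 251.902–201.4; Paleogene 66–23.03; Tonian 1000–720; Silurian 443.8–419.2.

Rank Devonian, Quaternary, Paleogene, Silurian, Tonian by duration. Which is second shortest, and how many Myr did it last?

Durations: Devonian 60.3; Quaternary 2.58; Paleogene 42.97; Silurian 24.6; Tonian 280 Myr.
Sorted shortest-first: Quaternary (2.58), Silurian (24.6), Paleogene (42.97), Devonian (60.3), Tonian (280).
The second shortest is Silurian at 24.6 Myr.

Silurian, 24.6 million years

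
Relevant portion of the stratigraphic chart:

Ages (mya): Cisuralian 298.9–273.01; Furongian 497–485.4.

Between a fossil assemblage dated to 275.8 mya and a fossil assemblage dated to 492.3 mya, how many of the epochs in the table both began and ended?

0

Checking each listed span, none has both start < 492.3 Ma and end > 275.8 Ma — every epoch straddles one of the two dates or lies outside them — so the count is 0.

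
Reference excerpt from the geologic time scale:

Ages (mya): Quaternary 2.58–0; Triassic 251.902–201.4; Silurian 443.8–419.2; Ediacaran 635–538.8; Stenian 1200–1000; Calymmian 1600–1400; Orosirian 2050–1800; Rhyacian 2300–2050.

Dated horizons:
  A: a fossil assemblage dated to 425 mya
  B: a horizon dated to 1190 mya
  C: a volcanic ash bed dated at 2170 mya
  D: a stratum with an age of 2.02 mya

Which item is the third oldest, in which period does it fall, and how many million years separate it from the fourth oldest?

A, in the Silurian; 422.98 million years to D

Larger Ma means older, so oldest first: C 2170 > B 1190 > A 425 > D 2.02.
Counting 3 along gives A (425 Ma); the excerpt puts that inside the Silurian, 443.8–419.2 Ma.
Next in line is D (2.02 Ma), and 425 − 2.02 = 422.98 Myr.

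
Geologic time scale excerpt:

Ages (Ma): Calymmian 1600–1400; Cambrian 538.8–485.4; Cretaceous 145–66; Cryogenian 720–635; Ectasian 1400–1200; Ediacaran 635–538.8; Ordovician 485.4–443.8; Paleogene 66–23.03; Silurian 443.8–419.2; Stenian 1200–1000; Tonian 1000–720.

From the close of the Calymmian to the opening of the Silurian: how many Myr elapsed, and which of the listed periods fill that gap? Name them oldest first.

The Calymmian closes at 1400 Ma and the Silurian opens at 443.8 Ma, so the interval is 1400 − 443.8 = 956.2 Myr.
A period fits inside if it starts at or after 1400 Ma and ends at or before 443.8 Ma; oldest first that gives Ectasian, Stenian, Tonian, Cryogenian, Ediacaran, Cambrian, Ordovician.

956.2 million years; Ectasian, Stenian, Tonian, Cryogenian, Ediacaran, Cambrian, Ordovician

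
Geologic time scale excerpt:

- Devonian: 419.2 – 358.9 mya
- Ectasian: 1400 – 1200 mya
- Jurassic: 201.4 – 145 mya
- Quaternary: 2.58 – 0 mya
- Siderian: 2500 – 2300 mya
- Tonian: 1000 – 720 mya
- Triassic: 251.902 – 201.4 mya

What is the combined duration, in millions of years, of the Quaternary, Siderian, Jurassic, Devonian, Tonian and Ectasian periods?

799.28 million years

Each duration: Quaternary = 2.58; Siderian = 200; Jurassic = 56.4; Devonian = 60.3; Tonian = 280; Ectasian = 200.
Sum: 2.58 + 200 + 56.4 + 60.3 + 280 + 200 = 799.28 Myr.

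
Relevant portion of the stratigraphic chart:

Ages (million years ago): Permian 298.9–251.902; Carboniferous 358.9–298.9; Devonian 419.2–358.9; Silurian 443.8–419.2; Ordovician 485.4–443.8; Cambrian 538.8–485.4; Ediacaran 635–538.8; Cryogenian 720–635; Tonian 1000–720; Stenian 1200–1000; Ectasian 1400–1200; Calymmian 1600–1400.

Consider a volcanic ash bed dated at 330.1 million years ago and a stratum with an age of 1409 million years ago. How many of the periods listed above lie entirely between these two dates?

The older date is 1409 Ma and the younger is 330.1 Ma.
Periods with start < 1409 and end > 330.1 Ma: Ectasian (1400–1200), Stenian (1200–1000), Tonian (1000–720), Cryogenian (720–635), Ediacaran (635–538.8), Cambrian (538.8–485.4), Ordovician (485.4–443.8), Silurian (443.8–419.2), Devonian (419.2–358.9).
That is 9 complete periods.

9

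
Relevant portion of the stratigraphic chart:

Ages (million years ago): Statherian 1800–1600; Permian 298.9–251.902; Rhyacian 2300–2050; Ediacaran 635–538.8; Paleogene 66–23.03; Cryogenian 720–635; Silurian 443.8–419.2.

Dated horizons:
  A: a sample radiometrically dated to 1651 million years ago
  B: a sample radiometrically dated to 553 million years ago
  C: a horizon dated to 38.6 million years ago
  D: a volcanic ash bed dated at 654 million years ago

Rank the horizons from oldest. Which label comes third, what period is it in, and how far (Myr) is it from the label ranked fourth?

Sorted oldest-first by Ma: A (1651), D (654), B (553), C (38.6).
The third oldest is B at 553 Ma, which lies in 635–538.8 Ma: the Ediacaran.
The fourth oldest is C at 38.6 Ma; separation = |553 − 38.6| = 514.4 Myr.

B, in the Ediacaran; 514.4 million years to C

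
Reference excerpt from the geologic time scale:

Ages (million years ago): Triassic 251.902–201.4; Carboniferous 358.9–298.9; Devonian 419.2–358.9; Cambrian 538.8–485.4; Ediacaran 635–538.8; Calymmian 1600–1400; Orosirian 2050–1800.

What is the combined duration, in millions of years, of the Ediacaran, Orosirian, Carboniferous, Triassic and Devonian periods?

517.002 million years

Each duration: Ediacaran = 96.2; Orosirian = 250; Carboniferous = 60; Triassic = 50.502; Devonian = 60.3.
Sum: 96.2 + 250 + 60 + 50.502 + 60.3 = 517.002 Myr.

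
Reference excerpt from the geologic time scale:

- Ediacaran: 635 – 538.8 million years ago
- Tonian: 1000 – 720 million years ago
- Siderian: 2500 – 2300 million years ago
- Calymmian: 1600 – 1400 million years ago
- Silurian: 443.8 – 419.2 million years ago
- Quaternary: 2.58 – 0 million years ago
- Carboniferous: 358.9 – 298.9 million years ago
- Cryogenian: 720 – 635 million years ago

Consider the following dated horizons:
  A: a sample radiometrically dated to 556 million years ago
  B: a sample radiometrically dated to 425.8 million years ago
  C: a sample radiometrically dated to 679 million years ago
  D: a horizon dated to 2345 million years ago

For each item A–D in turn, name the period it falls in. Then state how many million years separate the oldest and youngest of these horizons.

Match each age against the start–end ranges in the excerpt: A = 556 Ma → Ediacaran (635–538.8); B = 425.8 Ma → Silurian (443.8–419.2); C = 679 Ma → Cryogenian (720–635); D = 2345 Ma → Siderian (2500–2300).
The largest age is 2345 Ma and the smallest is 425.8 Ma; their difference is 1919.2 Myr.

A — Ediacaran; B — Silurian; C — Cryogenian; D — Siderian; span 1919.2 million years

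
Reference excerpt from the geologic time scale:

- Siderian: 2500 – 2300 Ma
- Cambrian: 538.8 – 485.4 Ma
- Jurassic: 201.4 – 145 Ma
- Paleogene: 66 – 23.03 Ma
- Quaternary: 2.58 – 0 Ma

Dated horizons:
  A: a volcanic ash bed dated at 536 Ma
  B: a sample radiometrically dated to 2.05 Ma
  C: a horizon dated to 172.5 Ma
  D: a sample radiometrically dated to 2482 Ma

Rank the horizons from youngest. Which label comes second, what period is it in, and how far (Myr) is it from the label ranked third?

Smaller Ma means younger, so youngest first: B 2.05 < C 172.5 < A 536 < D 2482.
Counting 2 along gives C (172.5 Ma); the excerpt puts that inside the Jurassic, 201.4–145 Ma.
Next in line is A (536 Ma), and 536 − 172.5 = 363.5 Myr.

C, in the Jurassic; 363.5 million years to A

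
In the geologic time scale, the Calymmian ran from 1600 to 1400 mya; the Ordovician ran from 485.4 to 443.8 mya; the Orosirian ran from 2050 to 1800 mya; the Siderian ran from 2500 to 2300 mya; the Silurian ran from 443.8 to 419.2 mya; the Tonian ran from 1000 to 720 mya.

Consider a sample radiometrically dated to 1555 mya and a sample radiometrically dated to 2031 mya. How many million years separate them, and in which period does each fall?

476 million years apart; the first in the Calymmian, the second in the Orosirian

Elapsed time: 2031 − 1555 = 476 Myr.
1555 Ma lies within 1600–1400 Ma: Calymmian.
2031 Ma lies within 2050–1800 Ma: Orosirian.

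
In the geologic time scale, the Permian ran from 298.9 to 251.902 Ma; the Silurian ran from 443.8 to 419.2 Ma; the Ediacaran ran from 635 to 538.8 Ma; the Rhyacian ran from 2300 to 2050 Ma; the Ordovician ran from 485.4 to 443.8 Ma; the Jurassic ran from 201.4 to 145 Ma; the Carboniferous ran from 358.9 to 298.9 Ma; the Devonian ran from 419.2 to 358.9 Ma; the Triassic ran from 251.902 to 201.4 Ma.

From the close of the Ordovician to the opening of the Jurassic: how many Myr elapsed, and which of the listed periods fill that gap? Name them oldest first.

242.4 million years; Silurian, Devonian, Carboniferous, Permian, Triassic

The Ordovician closes at 443.8 Ma and the Jurassic opens at 201.4 Ma, so the interval is 443.8 − 201.4 = 242.4 Myr.
A period fits inside if it starts at or after 443.8 Ma and ends at or before 201.4 Ma; oldest first that gives Silurian, Devonian, Carboniferous, Permian, Triassic.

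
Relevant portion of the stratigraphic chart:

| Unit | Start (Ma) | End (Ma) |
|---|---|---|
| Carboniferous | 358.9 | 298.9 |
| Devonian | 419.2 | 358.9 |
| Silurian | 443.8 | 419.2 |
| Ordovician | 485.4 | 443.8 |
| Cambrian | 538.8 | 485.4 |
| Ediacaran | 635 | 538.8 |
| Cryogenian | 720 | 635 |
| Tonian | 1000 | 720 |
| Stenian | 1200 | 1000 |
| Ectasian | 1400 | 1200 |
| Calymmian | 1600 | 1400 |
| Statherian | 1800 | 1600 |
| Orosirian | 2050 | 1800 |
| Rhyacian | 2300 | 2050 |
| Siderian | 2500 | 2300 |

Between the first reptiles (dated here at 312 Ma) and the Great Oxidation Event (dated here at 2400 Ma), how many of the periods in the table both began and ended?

2400 Ma sits inside the Siderian (2500–2300) and 312 Ma inside the Carboniferous (358.9–298.9); neither of those is wholly between the two dates.
The listed periods lying completely between them are Rhyacian, Orosirian, Statherian, Calymmian, Ectasian, Stenian, Tonian, Cryogenian, Ediacaran, Cambrian, Ordovician, Silurian, Devonian — 13 in all.

13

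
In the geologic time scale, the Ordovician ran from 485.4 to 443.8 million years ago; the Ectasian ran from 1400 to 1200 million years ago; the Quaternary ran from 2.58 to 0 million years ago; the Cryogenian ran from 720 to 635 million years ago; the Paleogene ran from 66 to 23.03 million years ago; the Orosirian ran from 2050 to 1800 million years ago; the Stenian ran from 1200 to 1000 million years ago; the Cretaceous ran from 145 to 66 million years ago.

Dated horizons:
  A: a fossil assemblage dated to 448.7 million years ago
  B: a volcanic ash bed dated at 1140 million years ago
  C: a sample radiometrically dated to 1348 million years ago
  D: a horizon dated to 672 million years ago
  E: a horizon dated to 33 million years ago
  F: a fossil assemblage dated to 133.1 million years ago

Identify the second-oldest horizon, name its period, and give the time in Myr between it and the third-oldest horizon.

Sorted oldest-first by Ma: C (1348), B (1140), D (672), A (448.7), F (133.1), E (33).
The second oldest is B at 1140 Ma, which lies in 1200–1000 Ma: the Stenian.
The third oldest is D at 672 Ma; separation = |1140 − 672| = 468 Myr.

B, in the Stenian; 468 million years to D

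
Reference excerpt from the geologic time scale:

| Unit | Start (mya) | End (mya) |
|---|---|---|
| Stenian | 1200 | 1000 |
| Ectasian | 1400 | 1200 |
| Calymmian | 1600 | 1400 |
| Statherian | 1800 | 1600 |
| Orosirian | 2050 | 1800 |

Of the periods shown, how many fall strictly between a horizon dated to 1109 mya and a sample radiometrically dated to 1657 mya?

2

1657 Ma sits inside the Statherian (1800–1600) and 1109 Ma inside the Stenian (1200–1000); neither of those is wholly between the two dates.
The listed periods lying completely between them are Calymmian, Ectasian — 2 in all.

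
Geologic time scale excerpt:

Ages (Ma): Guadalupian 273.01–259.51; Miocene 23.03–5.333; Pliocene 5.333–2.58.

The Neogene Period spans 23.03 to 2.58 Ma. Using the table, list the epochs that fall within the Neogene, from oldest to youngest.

Miocene, Pliocene

Epochs with both bounds inside 23.03–2.58 Ma: Miocene (23.03–5.333), Pliocene (5.333–2.58).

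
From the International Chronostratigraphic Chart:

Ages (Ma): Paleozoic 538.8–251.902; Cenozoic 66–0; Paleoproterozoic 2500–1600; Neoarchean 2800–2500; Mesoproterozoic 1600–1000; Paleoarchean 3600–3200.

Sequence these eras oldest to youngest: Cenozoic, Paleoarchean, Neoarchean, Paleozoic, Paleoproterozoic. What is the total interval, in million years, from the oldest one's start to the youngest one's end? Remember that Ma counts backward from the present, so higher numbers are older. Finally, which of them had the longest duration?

Paleoarchean → Neoarchean → Paleoproterozoic → Paleozoic → Cenozoic; total span 3600 Myr; longest is Paleoproterozoic

Start ages (Ma): Paleoarchean 3600, Neoarchean 2800, Paleoproterozoic 2500, Paleozoic 538.8, Cenozoic 66.
Ordered oldest to youngest: Paleoarchean, Neoarchean, Paleoproterozoic, Paleozoic, Cenozoic.
Span = 3600 − 0 = 3600 Myr.
Durations: Paleozoic 286.898, Neoarchean 300, Cenozoic 66, Paleoproterozoic 900, Paleoarchean 400 → longest is Paleoproterozoic (900 Myr).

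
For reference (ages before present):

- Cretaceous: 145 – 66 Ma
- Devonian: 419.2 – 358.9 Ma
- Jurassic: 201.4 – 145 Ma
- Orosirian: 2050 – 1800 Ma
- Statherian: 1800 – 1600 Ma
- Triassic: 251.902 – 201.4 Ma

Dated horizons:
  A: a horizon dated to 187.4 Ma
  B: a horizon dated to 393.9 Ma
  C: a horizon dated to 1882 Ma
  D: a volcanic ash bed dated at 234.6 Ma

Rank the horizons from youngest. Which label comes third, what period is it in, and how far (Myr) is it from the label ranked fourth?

Smaller Ma means younger, so youngest first: A 187.4 < D 234.6 < B 393.9 < C 1882.
Counting 3 along gives B (393.9 Ma); the excerpt puts that inside the Devonian, 419.2–358.9 Ma.
Next in line is C (1882 Ma), and 1882 − 393.9 = 1488.1 Myr.

B, in the Devonian; 1488.1 million years to C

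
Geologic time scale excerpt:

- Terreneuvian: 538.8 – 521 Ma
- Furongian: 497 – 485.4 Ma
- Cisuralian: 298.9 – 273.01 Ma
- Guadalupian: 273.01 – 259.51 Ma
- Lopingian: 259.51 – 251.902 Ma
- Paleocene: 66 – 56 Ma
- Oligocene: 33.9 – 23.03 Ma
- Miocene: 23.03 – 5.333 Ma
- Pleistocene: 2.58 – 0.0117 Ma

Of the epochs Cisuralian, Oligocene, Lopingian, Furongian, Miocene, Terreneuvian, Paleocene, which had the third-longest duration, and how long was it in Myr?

Start − end for each: Cisuralian 298.9 − 273.01 = 25.89; Oligocene 33.9 − 23.03 = 10.87; Lopingian 259.51 − 251.902 = 7.608; Furongian 497 − 485.4 = 11.6; Miocene 23.03 − 5.333 = 17.697; Terreneuvian 538.8 − 521 = 17.8; Paleocene 66 − 56 = 10.
Ranking these from longest: Cisuralian > Terreneuvian > Miocene > Furongian > Oligocene > Paleocene > Lopingian.
Position 3 in that ranking is Miocene, which lasted 17.697 Myr.

Miocene, 17.697 million years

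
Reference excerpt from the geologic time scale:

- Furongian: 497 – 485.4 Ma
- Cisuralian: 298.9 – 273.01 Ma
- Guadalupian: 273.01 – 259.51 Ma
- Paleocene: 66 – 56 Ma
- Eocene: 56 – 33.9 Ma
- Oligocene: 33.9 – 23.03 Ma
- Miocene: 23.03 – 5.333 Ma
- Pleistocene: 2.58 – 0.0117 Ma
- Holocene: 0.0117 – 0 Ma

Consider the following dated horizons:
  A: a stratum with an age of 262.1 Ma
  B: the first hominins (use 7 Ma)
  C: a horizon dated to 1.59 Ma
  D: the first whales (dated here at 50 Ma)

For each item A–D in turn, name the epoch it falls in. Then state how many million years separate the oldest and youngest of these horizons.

A — Guadalupian; B — Miocene; C — Pleistocene; D — Eocene; span 260.51 million years

A: 262.1 Ma lies in 273.01–259.51 Ma, so Guadalupian.
B: 7 Ma lies in 23.03–5.333 Ma, so Miocene.
C: 1.59 Ma lies in 2.58–0.0117 Ma, so Pleistocene.
D: 50 Ma lies in 56–33.9 Ma, so Eocene.
Oldest = 262.1 Ma, youngest = 1.59 Ma → span 260.51 Myr.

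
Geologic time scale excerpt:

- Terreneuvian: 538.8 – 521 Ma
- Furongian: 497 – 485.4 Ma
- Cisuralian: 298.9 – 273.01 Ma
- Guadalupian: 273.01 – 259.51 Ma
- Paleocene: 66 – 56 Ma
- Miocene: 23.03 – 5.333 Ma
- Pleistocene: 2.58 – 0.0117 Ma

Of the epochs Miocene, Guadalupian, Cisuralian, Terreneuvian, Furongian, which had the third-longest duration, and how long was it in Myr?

Miocene, 17.697 million years

Durations: Miocene 17.697; Guadalupian 13.5; Cisuralian 25.89; Terreneuvian 17.8; Furongian 11.6 Myr.
Sorted longest-first: Cisuralian (25.89), Terreneuvian (17.8), Miocene (17.697), Guadalupian (13.5), Furongian (11.6).
The third longest is Miocene at 17.697 Myr.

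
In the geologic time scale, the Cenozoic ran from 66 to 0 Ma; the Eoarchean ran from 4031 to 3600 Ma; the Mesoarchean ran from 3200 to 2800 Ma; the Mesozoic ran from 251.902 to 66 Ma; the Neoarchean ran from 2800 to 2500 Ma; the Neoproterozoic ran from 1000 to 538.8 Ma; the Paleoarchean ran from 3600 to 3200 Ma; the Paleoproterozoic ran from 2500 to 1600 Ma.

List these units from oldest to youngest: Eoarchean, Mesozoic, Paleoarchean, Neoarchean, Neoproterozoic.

Eoarchean, Paleoarchean, Neoarchean, Neoproterozoic, Mesozoic

The oldest of these is Eoarchean (starts 4031 Ma) and the youngest is Mesozoic (ends 66 Ma).
In between, by decreasing start age: Paleoarchean (3600), Neoarchean (2800), Neoproterozoic (1000).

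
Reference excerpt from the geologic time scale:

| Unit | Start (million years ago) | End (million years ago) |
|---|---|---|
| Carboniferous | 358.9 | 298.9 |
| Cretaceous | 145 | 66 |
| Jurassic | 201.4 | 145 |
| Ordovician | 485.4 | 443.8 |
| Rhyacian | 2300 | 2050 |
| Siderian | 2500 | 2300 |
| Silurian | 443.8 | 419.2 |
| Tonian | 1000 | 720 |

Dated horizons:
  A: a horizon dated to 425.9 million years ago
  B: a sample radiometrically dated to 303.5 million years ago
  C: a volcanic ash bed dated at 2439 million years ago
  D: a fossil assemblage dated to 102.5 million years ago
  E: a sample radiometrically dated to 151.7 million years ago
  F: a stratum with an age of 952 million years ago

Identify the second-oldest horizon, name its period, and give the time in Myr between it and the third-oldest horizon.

Larger Ma means older, so oldest first: C 2439 > F 952 > A 425.9 > B 303.5 > E 151.7 > D 102.5.
Counting 2 along gives F (952 Ma); the excerpt puts that inside the Tonian, 1000–720 Ma.
Next in line is A (425.9 Ma), and 952 − 425.9 = 526.1 Myr.

F, in the Tonian; 526.1 million years to A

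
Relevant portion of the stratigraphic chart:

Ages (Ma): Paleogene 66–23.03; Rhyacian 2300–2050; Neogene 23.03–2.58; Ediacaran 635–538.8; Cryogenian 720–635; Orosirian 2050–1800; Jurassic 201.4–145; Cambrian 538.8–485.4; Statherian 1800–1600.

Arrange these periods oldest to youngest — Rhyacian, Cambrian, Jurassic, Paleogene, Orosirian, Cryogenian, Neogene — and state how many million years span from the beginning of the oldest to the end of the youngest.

Rhyacian → Orosirian → Cryogenian → Cambrian → Jurassic → Paleogene → Neogene; total span 2297.42 Myr

From the excerpt: Rhyacian 2300–2050; Cambrian 538.8–485.4; Jurassic 201.4–145; Paleogene 66–23.03; Orosirian 2050–1800; Cryogenian 720–635; Neogene 23.03–2.58 (Ma).
Larger Ma is earlier, so the oldest is Rhyacian and the youngest is Neogene; oldest to youngest: Rhyacian, Orosirian, Cryogenian, Cambrian, Jurassic, Paleogene, Neogene.
Oldest start 2300 minus youngest end 2.58 gives 2297.42 Myr overall.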